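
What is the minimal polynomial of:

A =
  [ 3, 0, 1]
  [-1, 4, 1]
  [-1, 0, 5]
x^2 - 8*x + 16

The characteristic polynomial is χ_A(x) = (x - 4)^3, so the eigenvalues are known. The minimal polynomial is
  m_A(x) = Π_λ (x − λ)^{k_λ}
where k_λ is the size of the *largest* Jordan block for λ (equivalently, the smallest k with (A − λI)^k v = 0 for every generalised eigenvector v of λ).

  λ = 4: largest Jordan block has size 2, contributing (x − 4)^2

So m_A(x) = (x - 4)^2 = x^2 - 8*x + 16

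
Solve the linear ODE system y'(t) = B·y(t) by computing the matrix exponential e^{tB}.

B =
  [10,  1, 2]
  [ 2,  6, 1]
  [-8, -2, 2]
e^{tB} =
  [t^2*exp(6*t) + 4*t*exp(6*t) + exp(6*t), t*exp(6*t), t^2*exp(6*t)/2 + 2*t*exp(6*t)]
  [2*t*exp(6*t), exp(6*t), t*exp(6*t)]
  [-2*t^2*exp(6*t) - 8*t*exp(6*t), -2*t*exp(6*t), -t^2*exp(6*t) - 4*t*exp(6*t) + exp(6*t)]

Strategy: write B = P · J · P⁻¹ where J is a Jordan canonical form, so e^{tB} = P · e^{tJ} · P⁻¹, and e^{tJ} can be computed block-by-block.

B has Jordan form
J =
  [6, 1, 0]
  [0, 6, 1]
  [0, 0, 6]
(up to reordering of blocks).

Per-block formulas:
  For a 3×3 Jordan block J_3(6): exp(t · J_3(6)) = e^(6t)·(I + t·N + (t^2/2)·N^2), where N is the 3×3 nilpotent shift.

After assembling e^{tJ} and conjugating by P, we get:

e^{tB} =
  [t^2*exp(6*t) + 4*t*exp(6*t) + exp(6*t), t*exp(6*t), t^2*exp(6*t)/2 + 2*t*exp(6*t)]
  [2*t*exp(6*t), exp(6*t), t*exp(6*t)]
  [-2*t^2*exp(6*t) - 8*t*exp(6*t), -2*t*exp(6*t), -t^2*exp(6*t) - 4*t*exp(6*t) + exp(6*t)]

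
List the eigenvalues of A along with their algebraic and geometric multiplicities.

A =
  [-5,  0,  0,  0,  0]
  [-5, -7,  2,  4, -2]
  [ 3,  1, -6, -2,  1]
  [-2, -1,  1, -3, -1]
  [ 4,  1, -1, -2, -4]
λ = -5: alg = 5, geom = 3

Step 1 — factor the characteristic polynomial to read off the algebraic multiplicities:
  χ_A(x) = (x + 5)^5

Step 2 — compute geometric multiplicities via the rank-nullity identity g(λ) = n − rank(A − λI):
  rank(A − (-5)·I) = 2, so dim ker(A − (-5)·I) = n − 2 = 3

Summary:
  λ = -5: algebraic multiplicity = 5, geometric multiplicity = 3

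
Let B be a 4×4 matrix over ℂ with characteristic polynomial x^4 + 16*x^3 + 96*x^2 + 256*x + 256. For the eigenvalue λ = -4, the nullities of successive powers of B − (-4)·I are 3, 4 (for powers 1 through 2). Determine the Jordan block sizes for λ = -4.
Block sizes for λ = -4: [2, 1, 1]

From the dimensions of kernels of powers, the number of Jordan blocks of size at least j is d_j − d_{j−1} where d_j = dim ker(N^j) (with d_0 = 0). Computing the differences gives [3, 1].
The number of blocks of size exactly k is (#blocks of size ≥ k) − (#blocks of size ≥ k + 1), so the partition is: 2 block(s) of size 1, 1 block(s) of size 2.
In nonincreasing order the block sizes are [2, 1, 1].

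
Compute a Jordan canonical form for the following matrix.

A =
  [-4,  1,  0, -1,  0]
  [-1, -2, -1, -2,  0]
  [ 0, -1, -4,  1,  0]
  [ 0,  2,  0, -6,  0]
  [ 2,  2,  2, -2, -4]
J_3(-4) ⊕ J_1(-4) ⊕ J_1(-4)

The characteristic polynomial is
  det(x·I − A) = x^5 + 20*x^4 + 160*x^3 + 640*x^2 + 1280*x + 1024 = (x + 4)^5

Eigenvalues and multiplicities (the geometric multiplicity of λ is n − rank(A − λI), which equals the number of Jordan blocks for λ):
  λ = -4: algebraic multiplicity = 5, geometric multiplicity = 3

Determining the block sizes for each eigenvalue:
  λ = -4: with am = 5 and gm = 3, the partition is not yet determined (e.g. several partitions of 5 into 3 parts exist). Let N = A − (-4)·I. Computing rank(N^1) = 2, rank(N^2) = 1, rank(N^3) = 0; the number of blocks of size ≥ j is rank(N^{j−1}) − rank(N^j), giving [3, 1, 1]. So we have 1 block(s) of size 3, 2 block(s) of size 1 → block sizes [3, 1, 1]

Assembling the blocks gives a Jordan form
J =
  [-4,  1,  0,  0,  0]
  [ 0, -4,  1,  0,  0]
  [ 0,  0, -4,  0,  0]
  [ 0,  0,  0, -4,  0]
  [ 0,  0,  0,  0, -4]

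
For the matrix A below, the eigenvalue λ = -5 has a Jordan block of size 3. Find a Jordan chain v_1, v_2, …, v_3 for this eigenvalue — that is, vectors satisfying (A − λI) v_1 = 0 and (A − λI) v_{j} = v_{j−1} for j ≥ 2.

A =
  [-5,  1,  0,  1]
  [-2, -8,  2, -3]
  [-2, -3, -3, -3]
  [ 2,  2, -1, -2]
A Jordan chain for λ = -5 of length 3:
v_1 = (1, 1, 1, -1)ᵀ
v_2 = (-1, 1, 1, 0)ᵀ
v_3 = (1, -1, 0, 0)ᵀ

Let N = A − (-5)·I. We want v_3 with N^3 v_3 = 0 but N^2 v_3 ≠ 0; then v_{j-1} := N · v_j for j = 3, …, 2.

Pick v_3 = (1, -1, 0, 0)ᵀ.
Then v_2 = N · v_3 = (-1, 1, 1, 0)ᵀ.
Then v_1 = N · v_2 = (1, 1, 1, -1)ᵀ.

Sanity check: (A − (-5)·I) v_1 = (0, 0, 0, 0)ᵀ = 0. ✓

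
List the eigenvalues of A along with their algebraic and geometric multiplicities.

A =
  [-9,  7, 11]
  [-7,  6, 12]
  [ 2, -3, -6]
λ = -3: alg = 3, geom = 1

Step 1 — factor the characteristic polynomial to read off the algebraic multiplicities:
  χ_A(x) = (x + 3)^3

Step 2 — compute geometric multiplicities via the rank-nullity identity g(λ) = n − rank(A − λI):
  rank(A − (-3)·I) = 2, so dim ker(A − (-3)·I) = n − 2 = 1

Summary:
  λ = -3: algebraic multiplicity = 3, geometric multiplicity = 1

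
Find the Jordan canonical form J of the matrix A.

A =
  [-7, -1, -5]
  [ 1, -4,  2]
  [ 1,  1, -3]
J_2(-5) ⊕ J_1(-4)

The characteristic polynomial is
  det(x·I − A) = x^3 + 14*x^2 + 65*x + 100 = (x + 4)*(x + 5)^2

Eigenvalues and multiplicities (the geometric multiplicity of λ is n − rank(A − λI), which equals the number of Jordan blocks for λ):
  λ = -5: algebraic multiplicity = 2, geometric multiplicity = 1
  λ = -4: algebraic multiplicity = 1, geometric multiplicity = 1

Determining the block sizes for each eigenvalue:
  λ = -5: one block (gm = 1), so the single block has size am = 2 → block sizes [2]
  λ = -4: one block (gm = 1), so the single block has size am = 1 → block sizes [1]

Assembling the blocks gives a Jordan form
J =
  [-5,  1,  0]
  [ 0, -5,  0]
  [ 0,  0, -4]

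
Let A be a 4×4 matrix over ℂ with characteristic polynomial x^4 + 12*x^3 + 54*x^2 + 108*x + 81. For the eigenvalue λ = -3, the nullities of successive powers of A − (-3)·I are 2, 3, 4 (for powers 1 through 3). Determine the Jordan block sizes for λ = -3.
Block sizes for λ = -3: [3, 1]

From the dimensions of kernels of powers, the number of Jordan blocks of size at least j is d_j − d_{j−1} where d_j = dim ker(N^j) (with d_0 = 0). Computing the differences gives [2, 1, 1].
The number of blocks of size exactly k is (#blocks of size ≥ k) − (#blocks of size ≥ k + 1), so the partition is: 1 block(s) of size 1, 1 block(s) of size 3.
In nonincreasing order the block sizes are [3, 1].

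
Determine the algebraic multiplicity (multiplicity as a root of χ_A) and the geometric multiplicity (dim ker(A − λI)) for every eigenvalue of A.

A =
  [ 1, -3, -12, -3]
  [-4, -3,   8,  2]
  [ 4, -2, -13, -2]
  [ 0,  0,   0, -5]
λ = -5: alg = 4, geom = 3

Step 1 — factor the characteristic polynomial to read off the algebraic multiplicities:
  χ_A(x) = (x + 5)^4

Step 2 — compute geometric multiplicities via the rank-nullity identity g(λ) = n − rank(A − λI):
  rank(A − (-5)·I) = 1, so dim ker(A − (-5)·I) = n − 1 = 3

Summary:
  λ = -5: algebraic multiplicity = 4, geometric multiplicity = 3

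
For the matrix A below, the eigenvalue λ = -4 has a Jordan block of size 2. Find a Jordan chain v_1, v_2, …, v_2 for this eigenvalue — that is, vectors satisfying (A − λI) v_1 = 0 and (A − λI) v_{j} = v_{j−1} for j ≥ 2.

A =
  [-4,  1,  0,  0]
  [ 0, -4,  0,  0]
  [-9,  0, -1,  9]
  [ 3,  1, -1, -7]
A Jordan chain for λ = -4 of length 2:
v_1 = (0, 0, -9, 3)ᵀ
v_2 = (1, 0, 0, 0)ᵀ

Let N = A − (-4)·I. We want v_2 with N^2 v_2 = 0 but N^1 v_2 ≠ 0; then v_{j-1} := N · v_j for j = 2, …, 2.

Pick v_2 = (1, 0, 0, 0)ᵀ.
Then v_1 = N · v_2 = (0, 0, -9, 3)ᵀ.

Sanity check: (A − (-4)·I) v_1 = (0, 0, 0, 0)ᵀ = 0. ✓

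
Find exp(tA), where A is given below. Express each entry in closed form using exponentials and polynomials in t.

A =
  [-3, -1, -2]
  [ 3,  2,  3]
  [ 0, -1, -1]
e^{tA} =
  [-3*t*exp(-t) + 1, -2*t*exp(-t) + 1 - exp(-t), -3*t*exp(-t) + 1 - exp(-t)]
  [3 - 3*exp(-t), 3 - 2*exp(-t), 3 - 3*exp(-t)]
  [3*t*exp(-t) - 3 + 3*exp(-t), 2*t*exp(-t) - 3 + 3*exp(-t), 3*t*exp(-t) - 3 + 4*exp(-t)]

Strategy: write A = P · J · P⁻¹ where J is a Jordan canonical form, so e^{tA} = P · e^{tJ} · P⁻¹, and e^{tJ} can be computed block-by-block.

A has Jordan form
J =
  [-1,  1, 0]
  [ 0, -1, 0]
  [ 0,  0, 0]
(up to reordering of blocks).

Per-block formulas:
  For a 2×2 Jordan block J_2(-1): exp(t · J_2(-1)) = e^(-1t)·(I + t·N), where N is the 2×2 nilpotent shift.
  For a 1×1 block at λ = 0: exp(t · [0]) = [e^(0t)].

After assembling e^{tJ} and conjugating by P, we get:

e^{tA} =
  [-3*t*exp(-t) + 1, -2*t*exp(-t) + 1 - exp(-t), -3*t*exp(-t) + 1 - exp(-t)]
  [3 - 3*exp(-t), 3 - 2*exp(-t), 3 - 3*exp(-t)]
  [3*t*exp(-t) - 3 + 3*exp(-t), 2*t*exp(-t) - 3 + 3*exp(-t), 3*t*exp(-t) - 3 + 4*exp(-t)]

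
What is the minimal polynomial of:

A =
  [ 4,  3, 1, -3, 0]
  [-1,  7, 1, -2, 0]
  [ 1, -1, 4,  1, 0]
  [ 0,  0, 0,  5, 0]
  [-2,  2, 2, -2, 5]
x^3 - 15*x^2 + 75*x - 125

The characteristic polynomial is χ_A(x) = (x - 5)^5, so the eigenvalues are known. The minimal polynomial is
  m_A(x) = Π_λ (x − λ)^{k_λ}
where k_λ is the size of the *largest* Jordan block for λ (equivalently, the smallest k with (A − λI)^k v = 0 for every generalised eigenvector v of λ).

  λ = 5: largest Jordan block has size 3, contributing (x − 5)^3

So m_A(x) = (x - 5)^3 = x^3 - 15*x^2 + 75*x - 125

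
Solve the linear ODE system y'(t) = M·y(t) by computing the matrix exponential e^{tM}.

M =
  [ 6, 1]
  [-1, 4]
e^{tM} =
  [t*exp(5*t) + exp(5*t), t*exp(5*t)]
  [-t*exp(5*t), -t*exp(5*t) + exp(5*t)]

Strategy: write M = P · J · P⁻¹ where J is a Jordan canonical form, so e^{tM} = P · e^{tJ} · P⁻¹, and e^{tJ} can be computed block-by-block.

M has Jordan form
J =
  [5, 1]
  [0, 5]
(up to reordering of blocks).

Per-block formulas:
  For a 2×2 Jordan block J_2(5): exp(t · J_2(5)) = e^(5t)·(I + t·N), where N is the 2×2 nilpotent shift.

After assembling e^{tJ} and conjugating by P, we get:

e^{tM} =
  [t*exp(5*t) + exp(5*t), t*exp(5*t)]
  [-t*exp(5*t), -t*exp(5*t) + exp(5*t)]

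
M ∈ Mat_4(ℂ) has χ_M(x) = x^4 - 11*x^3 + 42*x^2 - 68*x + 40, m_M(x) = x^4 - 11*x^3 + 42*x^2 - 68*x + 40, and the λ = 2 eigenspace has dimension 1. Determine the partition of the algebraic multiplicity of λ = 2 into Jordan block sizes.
Block sizes for λ = 2: [3]

Step 1 — from the characteristic polynomial, algebraic multiplicity of λ = 2 is 3. From dim ker(M − (2)·I) = 1, there are exactly 1 Jordan blocks for λ = 2.
Step 2 — from the minimal polynomial, the factor (x − 2)^3 tells us the largest block for λ = 2 has size 3.
Step 3 — with total size 3, 1 blocks, and largest block 3, the block sizes (in nonincreasing order) are [3].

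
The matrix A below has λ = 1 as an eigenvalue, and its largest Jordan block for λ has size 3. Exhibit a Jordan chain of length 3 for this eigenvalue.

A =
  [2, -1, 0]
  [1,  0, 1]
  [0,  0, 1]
A Jordan chain for λ = 1 of length 3:
v_1 = (-1, -1, 0)ᵀ
v_2 = (0, 1, 0)ᵀ
v_3 = (0, 0, 1)ᵀ

Let N = A − (1)·I. We want v_3 with N^3 v_3 = 0 but N^2 v_3 ≠ 0; then v_{j-1} := N · v_j for j = 3, …, 2.

Pick v_3 = (0, 0, 1)ᵀ.
Then v_2 = N · v_3 = (0, 1, 0)ᵀ.
Then v_1 = N · v_2 = (-1, -1, 0)ᵀ.

Sanity check: (A − (1)·I) v_1 = (0, 0, 0)ᵀ = 0. ✓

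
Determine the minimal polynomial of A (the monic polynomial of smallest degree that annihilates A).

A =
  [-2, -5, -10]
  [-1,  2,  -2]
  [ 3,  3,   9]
x^2 - 6*x + 9

The characteristic polynomial is χ_A(x) = (x - 3)^3, so the eigenvalues are known. The minimal polynomial is
  m_A(x) = Π_λ (x − λ)^{k_λ}
where k_λ is the size of the *largest* Jordan block for λ (equivalently, the smallest k with (A − λI)^k v = 0 for every generalised eigenvector v of λ).

  λ = 3: largest Jordan block has size 2, contributing (x − 3)^2

So m_A(x) = (x - 3)^2 = x^2 - 6*x + 9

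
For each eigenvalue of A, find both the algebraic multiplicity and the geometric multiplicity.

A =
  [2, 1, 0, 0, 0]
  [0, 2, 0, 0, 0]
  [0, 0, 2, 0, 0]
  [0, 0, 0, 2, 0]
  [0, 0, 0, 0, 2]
λ = 2: alg = 5, geom = 4

Step 1 — factor the characteristic polynomial to read off the algebraic multiplicities:
  χ_A(x) = (x - 2)^5

Step 2 — compute geometric multiplicities via the rank-nullity identity g(λ) = n − rank(A − λI):
  rank(A − (2)·I) = 1, so dim ker(A − (2)·I) = n − 1 = 4

Summary:
  λ = 2: algebraic multiplicity = 5, geometric multiplicity = 4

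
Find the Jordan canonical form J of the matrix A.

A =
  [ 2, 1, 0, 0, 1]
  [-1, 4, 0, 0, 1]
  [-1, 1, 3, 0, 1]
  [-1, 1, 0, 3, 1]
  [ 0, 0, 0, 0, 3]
J_2(3) ⊕ J_1(3) ⊕ J_1(3) ⊕ J_1(3)

The characteristic polynomial is
  det(x·I − A) = x^5 - 15*x^4 + 90*x^3 - 270*x^2 + 405*x - 243 = (x - 3)^5

Eigenvalues and multiplicities (the geometric multiplicity of λ is n − rank(A − λI), which equals the number of Jordan blocks for λ):
  λ = 3: algebraic multiplicity = 5, geometric multiplicity = 4

Determining the block sizes for each eigenvalue:
  λ = 3: 4 blocks summing to 5 forces exactly one block of size 2 and the rest size 1 → block sizes [2, 1, 1, 1]

Assembling the blocks gives a Jordan form
J =
  [3, 1, 0, 0, 0]
  [0, 3, 0, 0, 0]
  [0, 0, 3, 0, 0]
  [0, 0, 0, 3, 0]
  [0, 0, 0, 0, 3]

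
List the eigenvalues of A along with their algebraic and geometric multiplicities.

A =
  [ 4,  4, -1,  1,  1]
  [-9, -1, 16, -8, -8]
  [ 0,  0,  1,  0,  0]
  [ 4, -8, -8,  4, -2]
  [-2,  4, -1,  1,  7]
λ = 1: alg = 3, geom = 1; λ = 6: alg = 2, geom = 2

Step 1 — factor the characteristic polynomial to read off the algebraic multiplicities:
  χ_A(x) = (x - 6)^2*(x - 1)^3

Step 2 — compute geometric multiplicities via the rank-nullity identity g(λ) = n − rank(A − λI):
  rank(A − (1)·I) = 4, so dim ker(A − (1)·I) = n − 4 = 1
  rank(A − (6)·I) = 3, so dim ker(A − (6)·I) = n − 3 = 2

Summary:
  λ = 1: algebraic multiplicity = 3, geometric multiplicity = 1
  λ = 6: algebraic multiplicity = 2, geometric multiplicity = 2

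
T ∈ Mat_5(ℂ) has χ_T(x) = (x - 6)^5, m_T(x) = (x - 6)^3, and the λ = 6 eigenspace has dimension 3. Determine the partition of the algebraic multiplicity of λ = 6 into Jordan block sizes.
Block sizes for λ = 6: [3, 1, 1]

Step 1 — from the characteristic polynomial, algebraic multiplicity of λ = 6 is 5. From dim ker(T − (6)·I) = 3, there are exactly 3 Jordan blocks for λ = 6.
Step 2 — from the minimal polynomial, the factor (x − 6)^3 tells us the largest block for λ = 6 has size 3.
Step 3 — with total size 5, 3 blocks, and largest block 3, the block sizes (in nonincreasing order) are [3, 1, 1].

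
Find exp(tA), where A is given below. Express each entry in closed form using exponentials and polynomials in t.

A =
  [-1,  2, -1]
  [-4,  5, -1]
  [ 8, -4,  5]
e^{tA} =
  [-4*t*exp(3*t) + exp(3*t), 2*t*exp(3*t), -t*exp(3*t)]
  [-4*t*exp(3*t), 2*t*exp(3*t) + exp(3*t), -t*exp(3*t)]
  [8*t*exp(3*t), -4*t*exp(3*t), 2*t*exp(3*t) + exp(3*t)]

Strategy: write A = P · J · P⁻¹ where J is a Jordan canonical form, so e^{tA} = P · e^{tJ} · P⁻¹, and e^{tJ} can be computed block-by-block.

A has Jordan form
J =
  [3, 1, 0]
  [0, 3, 0]
  [0, 0, 3]
(up to reordering of blocks).

Per-block formulas:
  For a 2×2 Jordan block J_2(3): exp(t · J_2(3)) = e^(3t)·(I + t·N), where N is the 2×2 nilpotent shift.
  For a 1×1 block at λ = 3: exp(t · [3]) = [e^(3t)].

After assembling e^{tJ} and conjugating by P, we get:

e^{tA} =
  [-4*t*exp(3*t) + exp(3*t), 2*t*exp(3*t), -t*exp(3*t)]
  [-4*t*exp(3*t), 2*t*exp(3*t) + exp(3*t), -t*exp(3*t)]
  [8*t*exp(3*t), -4*t*exp(3*t), 2*t*exp(3*t) + exp(3*t)]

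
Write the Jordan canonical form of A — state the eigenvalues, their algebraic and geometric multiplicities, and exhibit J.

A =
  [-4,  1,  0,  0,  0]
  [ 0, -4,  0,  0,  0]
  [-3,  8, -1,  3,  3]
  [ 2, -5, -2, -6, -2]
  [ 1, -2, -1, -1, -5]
J_2(-4) ⊕ J_2(-4) ⊕ J_1(-4)

The characteristic polynomial is
  det(x·I − A) = x^5 + 20*x^4 + 160*x^3 + 640*x^2 + 1280*x + 1024 = (x + 4)^5

Eigenvalues and multiplicities (the geometric multiplicity of λ is n − rank(A − λI), which equals the number of Jordan blocks for λ):
  λ = -4: algebraic multiplicity = 5, geometric multiplicity = 3

Determining the block sizes for each eigenvalue:
  λ = -4: with am = 5 and gm = 3, the partition is not yet determined (e.g. several partitions of 5 into 3 parts exist). Let N = A − (-4)·I. Computing rank(N^1) = 2, rank(N^2) = 0; the number of blocks of size ≥ j is rank(N^{j−1}) − rank(N^j), giving [3, 2]. So we have 2 block(s) of size 2, 1 block(s) of size 1 → block sizes [2, 2, 1]

Assembling the blocks gives a Jordan form
J =
  [-4,  1,  0,  0,  0]
  [ 0, -4,  0,  0,  0]
  [ 0,  0, -4,  1,  0]
  [ 0,  0,  0, -4,  0]
  [ 0,  0,  0,  0, -4]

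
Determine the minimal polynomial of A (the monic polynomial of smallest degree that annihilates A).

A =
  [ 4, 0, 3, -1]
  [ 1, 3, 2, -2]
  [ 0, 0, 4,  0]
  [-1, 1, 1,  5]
x^3 - 12*x^2 + 48*x - 64

The characteristic polynomial is χ_A(x) = (x - 4)^4, so the eigenvalues are known. The minimal polynomial is
  m_A(x) = Π_λ (x − λ)^{k_λ}
where k_λ is the size of the *largest* Jordan block for λ (equivalently, the smallest k with (A − λI)^k v = 0 for every generalised eigenvector v of λ).

  λ = 4: largest Jordan block has size 3, contributing (x − 4)^3

So m_A(x) = (x - 4)^3 = x^3 - 12*x^2 + 48*x - 64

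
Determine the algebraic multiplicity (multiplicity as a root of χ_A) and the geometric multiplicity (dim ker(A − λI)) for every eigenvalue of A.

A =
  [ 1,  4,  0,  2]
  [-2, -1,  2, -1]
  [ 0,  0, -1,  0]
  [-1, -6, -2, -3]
λ = -1: alg = 4, geom = 2

Step 1 — factor the characteristic polynomial to read off the algebraic multiplicities:
  χ_A(x) = (x + 1)^4

Step 2 — compute geometric multiplicities via the rank-nullity identity g(λ) = n − rank(A − λI):
  rank(A − (-1)·I) = 2, so dim ker(A − (-1)·I) = n − 2 = 2

Summary:
  λ = -1: algebraic multiplicity = 4, geometric multiplicity = 2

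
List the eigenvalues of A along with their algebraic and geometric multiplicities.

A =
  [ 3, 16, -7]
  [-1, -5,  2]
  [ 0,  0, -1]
λ = -1: alg = 3, geom = 1

Step 1 — factor the characteristic polynomial to read off the algebraic multiplicities:
  χ_A(x) = (x + 1)^3

Step 2 — compute geometric multiplicities via the rank-nullity identity g(λ) = n − rank(A − λI):
  rank(A − (-1)·I) = 2, so dim ker(A − (-1)·I) = n − 2 = 1

Summary:
  λ = -1: algebraic multiplicity = 3, geometric multiplicity = 1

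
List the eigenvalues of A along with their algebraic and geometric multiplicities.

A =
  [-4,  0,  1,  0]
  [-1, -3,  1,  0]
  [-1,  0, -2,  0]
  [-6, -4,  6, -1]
λ = -3: alg = 3, geom = 2; λ = -1: alg = 1, geom = 1

Step 1 — factor the characteristic polynomial to read off the algebraic multiplicities:
  χ_A(x) = (x + 1)*(x + 3)^3

Step 2 — compute geometric multiplicities via the rank-nullity identity g(λ) = n − rank(A − λI):
  rank(A − (-3)·I) = 2, so dim ker(A − (-3)·I) = n − 2 = 2
  rank(A − (-1)·I) = 3, so dim ker(A − (-1)·I) = n − 3 = 1

Summary:
  λ = -3: algebraic multiplicity = 3, geometric multiplicity = 2
  λ = -1: algebraic multiplicity = 1, geometric multiplicity = 1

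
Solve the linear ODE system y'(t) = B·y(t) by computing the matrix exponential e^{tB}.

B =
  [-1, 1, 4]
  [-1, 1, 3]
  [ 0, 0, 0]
e^{tB} =
  [1 - t, t, -t^2/2 + 4*t]
  [-t, t + 1, -t^2/2 + 3*t]
  [0, 0, 1]

Strategy: write B = P · J · P⁻¹ where J is a Jordan canonical form, so e^{tB} = P · e^{tJ} · P⁻¹, and e^{tJ} can be computed block-by-block.

B has Jordan form
J =
  [0, 1, 0]
  [0, 0, 1]
  [0, 0, 0]
(up to reordering of blocks).

Per-block formulas:
  For a 3×3 Jordan block J_3(0): exp(t · J_3(0)) = e^(0t)·(I + t·N + (t^2/2)·N^2), where N is the 3×3 nilpotent shift.

After assembling e^{tJ} and conjugating by P, we get:

e^{tB} =
  [1 - t, t, -t^2/2 + 4*t]
  [-t, t + 1, -t^2/2 + 3*t]
  [0, 0, 1]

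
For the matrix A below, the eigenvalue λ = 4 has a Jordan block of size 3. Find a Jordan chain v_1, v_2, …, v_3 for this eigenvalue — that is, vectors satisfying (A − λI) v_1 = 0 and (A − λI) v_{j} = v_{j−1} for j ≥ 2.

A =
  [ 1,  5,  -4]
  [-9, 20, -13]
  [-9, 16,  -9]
A Jordan chain for λ = 4 of length 3:
v_1 = (1, 3, 3)ᵀ
v_2 = (5, 16, 16)ᵀ
v_3 = (0, 1, 0)ᵀ

Let N = A − (4)·I. We want v_3 with N^3 v_3 = 0 but N^2 v_3 ≠ 0; then v_{j-1} := N · v_j for j = 3, …, 2.

Pick v_3 = (0, 1, 0)ᵀ.
Then v_2 = N · v_3 = (5, 16, 16)ᵀ.
Then v_1 = N · v_2 = (1, 3, 3)ᵀ.

Sanity check: (A − (4)·I) v_1 = (0, 0, 0)ᵀ = 0. ✓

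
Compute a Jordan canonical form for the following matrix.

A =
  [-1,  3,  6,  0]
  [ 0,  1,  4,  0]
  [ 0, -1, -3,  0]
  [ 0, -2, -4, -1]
J_2(-1) ⊕ J_1(-1) ⊕ J_1(-1)

The characteristic polynomial is
  det(x·I − A) = x^4 + 4*x^3 + 6*x^2 + 4*x + 1 = (x + 1)^4

Eigenvalues and multiplicities (the geometric multiplicity of λ is n − rank(A − λI), which equals the number of Jordan blocks for λ):
  λ = -1: algebraic multiplicity = 4, geometric multiplicity = 3

Determining the block sizes for each eigenvalue:
  λ = -1: 3 blocks summing to 4 forces exactly one block of size 2 and the rest size 1 → block sizes [2, 1, 1]

Assembling the blocks gives a Jordan form
J =
  [-1,  1,  0,  0]
  [ 0, -1,  0,  0]
  [ 0,  0, -1,  0]
  [ 0,  0,  0, -1]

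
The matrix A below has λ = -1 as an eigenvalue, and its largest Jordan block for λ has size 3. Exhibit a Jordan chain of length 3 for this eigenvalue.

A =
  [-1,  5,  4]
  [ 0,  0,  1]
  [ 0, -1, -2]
A Jordan chain for λ = -1 of length 3:
v_1 = (1, 0, 0)ᵀ
v_2 = (5, 1, -1)ᵀ
v_3 = (0, 1, 0)ᵀ

Let N = A − (-1)·I. We want v_3 with N^3 v_3 = 0 but N^2 v_3 ≠ 0; then v_{j-1} := N · v_j for j = 3, …, 2.

Pick v_3 = (0, 1, 0)ᵀ.
Then v_2 = N · v_3 = (5, 1, -1)ᵀ.
Then v_1 = N · v_2 = (1, 0, 0)ᵀ.

Sanity check: (A − (-1)·I) v_1 = (0, 0, 0)ᵀ = 0. ✓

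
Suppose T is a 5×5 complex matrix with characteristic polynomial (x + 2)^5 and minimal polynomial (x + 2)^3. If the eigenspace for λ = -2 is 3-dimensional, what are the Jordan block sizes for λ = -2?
Block sizes for λ = -2: [3, 1, 1]

Step 1 — from the characteristic polynomial, algebraic multiplicity of λ = -2 is 5. From dim ker(T − (-2)·I) = 3, there are exactly 3 Jordan blocks for λ = -2.
Step 2 — from the minimal polynomial, the factor (x + 2)^3 tells us the largest block for λ = -2 has size 3.
Step 3 — with total size 5, 3 blocks, and largest block 3, the block sizes (in nonincreasing order) are [3, 1, 1].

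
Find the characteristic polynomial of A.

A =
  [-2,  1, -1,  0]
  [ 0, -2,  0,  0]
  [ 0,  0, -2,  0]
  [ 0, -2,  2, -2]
x^4 + 8*x^3 + 24*x^2 + 32*x + 16

Expanding det(x·I − A) (e.g. by cofactor expansion or by noting that A is similar to its Jordan form J, which has the same characteristic polynomial as A) gives
  χ_A(x) = x^4 + 8*x^3 + 24*x^2 + 32*x + 16
which factors as (x + 2)^4. The eigenvalues (with algebraic multiplicities) are λ = -2 with multiplicity 4.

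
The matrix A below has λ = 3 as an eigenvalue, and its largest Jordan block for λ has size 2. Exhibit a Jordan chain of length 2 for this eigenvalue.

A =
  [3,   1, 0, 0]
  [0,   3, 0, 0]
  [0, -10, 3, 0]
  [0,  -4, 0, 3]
A Jordan chain for λ = 3 of length 2:
v_1 = (1, 0, -10, -4)ᵀ
v_2 = (0, 1, 0, 0)ᵀ

Let N = A − (3)·I. We want v_2 with N^2 v_2 = 0 but N^1 v_2 ≠ 0; then v_{j-1} := N · v_j for j = 2, …, 2.

Pick v_2 = (0, 1, 0, 0)ᵀ.
Then v_1 = N · v_2 = (1, 0, -10, -4)ᵀ.

Sanity check: (A − (3)·I) v_1 = (0, 0, 0, 0)ᵀ = 0. ✓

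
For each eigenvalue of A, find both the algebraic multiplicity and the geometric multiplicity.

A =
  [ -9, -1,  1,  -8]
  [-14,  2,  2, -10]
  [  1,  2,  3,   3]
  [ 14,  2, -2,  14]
λ = -2: alg = 1, geom = 1; λ = 4: alg = 3, geom = 1

Step 1 — factor the characteristic polynomial to read off the algebraic multiplicities:
  χ_A(x) = (x - 4)^3*(x + 2)

Step 2 — compute geometric multiplicities via the rank-nullity identity g(λ) = n − rank(A − λI):
  rank(A − (-2)·I) = 3, so dim ker(A − (-2)·I) = n − 3 = 1
  rank(A − (4)·I) = 3, so dim ker(A − (4)·I) = n − 3 = 1

Summary:
  λ = -2: algebraic multiplicity = 1, geometric multiplicity = 1
  λ = 4: algebraic multiplicity = 3, geometric multiplicity = 1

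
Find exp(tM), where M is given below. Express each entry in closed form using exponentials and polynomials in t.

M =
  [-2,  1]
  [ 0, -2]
e^{tM} =
  [exp(-2*t), t*exp(-2*t)]
  [0, exp(-2*t)]

Strategy: write M = P · J · P⁻¹ where J is a Jordan canonical form, so e^{tM} = P · e^{tJ} · P⁻¹, and e^{tJ} can be computed block-by-block.

M has Jordan form
J =
  [-2,  1]
  [ 0, -2]
(up to reordering of blocks).

Per-block formulas:
  For a 2×2 Jordan block J_2(-2): exp(t · J_2(-2)) = e^(-2t)·(I + t·N), where N is the 2×2 nilpotent shift.

After assembling e^{tJ} and conjugating by P, we get:

e^{tM} =
  [exp(-2*t), t*exp(-2*t)]
  [0, exp(-2*t)]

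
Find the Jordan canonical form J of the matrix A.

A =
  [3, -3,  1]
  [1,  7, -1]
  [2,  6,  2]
J_2(4) ⊕ J_1(4)

The characteristic polynomial is
  det(x·I − A) = x^3 - 12*x^2 + 48*x - 64 = (x - 4)^3

Eigenvalues and multiplicities (the geometric multiplicity of λ is n − rank(A − λI), which equals the number of Jordan blocks for λ):
  λ = 4: algebraic multiplicity = 3, geometric multiplicity = 2

Determining the block sizes for each eigenvalue:
  λ = 4: 2 blocks summing to 3 forces exactly one block of size 2 and the rest size 1 → block sizes [2, 1]

Assembling the blocks gives a Jordan form
J =
  [4, 1, 0]
  [0, 4, 0]
  [0, 0, 4]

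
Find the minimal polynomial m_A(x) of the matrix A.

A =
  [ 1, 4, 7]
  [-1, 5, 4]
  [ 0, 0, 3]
x^3 - 9*x^2 + 27*x - 27

The characteristic polynomial is χ_A(x) = (x - 3)^3, so the eigenvalues are known. The minimal polynomial is
  m_A(x) = Π_λ (x − λ)^{k_λ}
where k_λ is the size of the *largest* Jordan block for λ (equivalently, the smallest k with (A − λI)^k v = 0 for every generalised eigenvector v of λ).

  λ = 3: largest Jordan block has size 3, contributing (x − 3)^3

So m_A(x) = (x - 3)^3 = x^3 - 9*x^2 + 27*x - 27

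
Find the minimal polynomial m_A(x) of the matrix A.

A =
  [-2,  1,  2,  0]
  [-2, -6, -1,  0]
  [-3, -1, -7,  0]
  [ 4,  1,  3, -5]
x^3 + 15*x^2 + 75*x + 125

The characteristic polynomial is χ_A(x) = (x + 5)^4, so the eigenvalues are known. The minimal polynomial is
  m_A(x) = Π_λ (x − λ)^{k_λ}
where k_λ is the size of the *largest* Jordan block for λ (equivalently, the smallest k with (A − λI)^k v = 0 for every generalised eigenvector v of λ).

  λ = -5: largest Jordan block has size 3, contributing (x + 5)^3

So m_A(x) = (x + 5)^3 = x^3 + 15*x^2 + 75*x + 125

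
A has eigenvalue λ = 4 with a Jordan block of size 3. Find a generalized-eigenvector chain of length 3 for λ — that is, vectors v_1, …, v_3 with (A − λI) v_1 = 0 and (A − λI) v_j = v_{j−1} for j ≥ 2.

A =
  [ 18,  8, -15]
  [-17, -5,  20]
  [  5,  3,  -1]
A Jordan chain for λ = 4 of length 3:
v_1 = (-15, 15, -6)ᵀ
v_2 = (14, -17, 5)ᵀ
v_3 = (1, 0, 0)ᵀ

Let N = A − (4)·I. We want v_3 with N^3 v_3 = 0 but N^2 v_3 ≠ 0; then v_{j-1} := N · v_j for j = 3, …, 2.

Pick v_3 = (1, 0, 0)ᵀ.
Then v_2 = N · v_3 = (14, -17, 5)ᵀ.
Then v_1 = N · v_2 = (-15, 15, -6)ᵀ.

Sanity check: (A − (4)·I) v_1 = (0, 0, 0)ᵀ = 0. ✓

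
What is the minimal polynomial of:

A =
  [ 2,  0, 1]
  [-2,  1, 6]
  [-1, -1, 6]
x^3 - 9*x^2 + 27*x - 27

The characteristic polynomial is χ_A(x) = (x - 3)^3, so the eigenvalues are known. The minimal polynomial is
  m_A(x) = Π_λ (x − λ)^{k_λ}
where k_λ is the size of the *largest* Jordan block for λ (equivalently, the smallest k with (A − λI)^k v = 0 for every generalised eigenvector v of λ).

  λ = 3: largest Jordan block has size 3, contributing (x − 3)^3

So m_A(x) = (x - 3)^3 = x^3 - 9*x^2 + 27*x - 27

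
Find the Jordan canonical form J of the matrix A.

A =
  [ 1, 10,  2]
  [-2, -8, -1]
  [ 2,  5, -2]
J_2(-3) ⊕ J_1(-3)

The characteristic polynomial is
  det(x·I − A) = x^3 + 9*x^2 + 27*x + 27 = (x + 3)^3

Eigenvalues and multiplicities (the geometric multiplicity of λ is n − rank(A − λI), which equals the number of Jordan blocks for λ):
  λ = -3: algebraic multiplicity = 3, geometric multiplicity = 2

Determining the block sizes for each eigenvalue:
  λ = -3: 2 blocks summing to 3 forces exactly one block of size 2 and the rest size 1 → block sizes [2, 1]

Assembling the blocks gives a Jordan form
J =
  [-3,  1,  0]
  [ 0, -3,  0]
  [ 0,  0, -3]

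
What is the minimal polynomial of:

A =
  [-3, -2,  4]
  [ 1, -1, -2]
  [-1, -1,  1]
x^3 + 3*x^2 + 3*x + 1

The characteristic polynomial is χ_A(x) = (x + 1)^3, so the eigenvalues are known. The minimal polynomial is
  m_A(x) = Π_λ (x − λ)^{k_λ}
where k_λ is the size of the *largest* Jordan block for λ (equivalently, the smallest k with (A − λI)^k v = 0 for every generalised eigenvector v of λ).

  λ = -1: largest Jordan block has size 3, contributing (x + 1)^3

So m_A(x) = (x + 1)^3 = x^3 + 3*x^2 + 3*x + 1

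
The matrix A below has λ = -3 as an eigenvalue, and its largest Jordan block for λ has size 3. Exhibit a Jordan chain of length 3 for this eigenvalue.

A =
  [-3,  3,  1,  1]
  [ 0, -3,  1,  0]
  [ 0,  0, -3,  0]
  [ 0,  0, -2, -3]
A Jordan chain for λ = -3 of length 3:
v_1 = (1, 0, 0, 0)ᵀ
v_2 = (1, 1, 0, -2)ᵀ
v_3 = (0, 0, 1, 0)ᵀ

Let N = A − (-3)·I. We want v_3 with N^3 v_3 = 0 but N^2 v_3 ≠ 0; then v_{j-1} := N · v_j for j = 3, …, 2.

Pick v_3 = (0, 0, 1, 0)ᵀ.
Then v_2 = N · v_3 = (1, 1, 0, -2)ᵀ.
Then v_1 = N · v_2 = (1, 0, 0, 0)ᵀ.

Sanity check: (A − (-3)·I) v_1 = (0, 0, 0, 0)ᵀ = 0. ✓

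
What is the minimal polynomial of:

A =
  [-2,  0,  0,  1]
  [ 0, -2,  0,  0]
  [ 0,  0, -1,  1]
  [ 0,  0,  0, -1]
x^3 + 4*x^2 + 5*x + 2

The characteristic polynomial is χ_A(x) = (x + 1)^2*(x + 2)^2, so the eigenvalues are known. The minimal polynomial is
  m_A(x) = Π_λ (x − λ)^{k_λ}
where k_λ is the size of the *largest* Jordan block for λ (equivalently, the smallest k with (A − λI)^k v = 0 for every generalised eigenvector v of λ).

  λ = -2: largest Jordan block has size 1, contributing (x + 2)
  λ = -1: largest Jordan block has size 2, contributing (x + 1)^2

So m_A(x) = (x + 1)^2*(x + 2) = x^3 + 4*x^2 + 5*x + 2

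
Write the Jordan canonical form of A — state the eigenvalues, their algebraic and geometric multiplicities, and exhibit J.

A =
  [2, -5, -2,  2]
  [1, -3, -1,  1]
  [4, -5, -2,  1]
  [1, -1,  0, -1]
J_3(-1) ⊕ J_1(-1)

The characteristic polynomial is
  det(x·I − A) = x^4 + 4*x^3 + 6*x^2 + 4*x + 1 = (x + 1)^4

Eigenvalues and multiplicities (the geometric multiplicity of λ is n − rank(A − λI), which equals the number of Jordan blocks for λ):
  λ = -1: algebraic multiplicity = 4, geometric multiplicity = 2

Determining the block sizes for each eigenvalue:
  λ = -1: with am = 4 and gm = 2, the partition is not yet determined (e.g. several partitions of 4 into 2 parts exist). Let N = A − (-1)·I. Computing rank(N^1) = 2, rank(N^2) = 1, rank(N^3) = 0; the number of blocks of size ≥ j is rank(N^{j−1}) − rank(N^j), giving [2, 1, 1]. So we have 1 block(s) of size 3, 1 block(s) of size 1 → block sizes [3, 1]

Assembling the blocks gives a Jordan form
J =
  [-1,  1,  0,  0]
  [ 0, -1,  1,  0]
  [ 0,  0, -1,  0]
  [ 0,  0,  0, -1]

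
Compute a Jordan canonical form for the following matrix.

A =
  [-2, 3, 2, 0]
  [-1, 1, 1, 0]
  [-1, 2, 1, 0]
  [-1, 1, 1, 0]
J_3(0) ⊕ J_1(0)

The characteristic polynomial is
  det(x·I − A) = x^4

Eigenvalues and multiplicities (the geometric multiplicity of λ is n − rank(A − λI), which equals the number of Jordan blocks for λ):
  λ = 0: algebraic multiplicity = 4, geometric multiplicity = 2

Determining the block sizes for each eigenvalue:
  λ = 0: with am = 4 and gm = 2, the partition is not yet determined (e.g. several partitions of 4 into 2 parts exist). Let N = A − (0)·I. Computing rank(N^1) = 2, rank(N^2) = 1, rank(N^3) = 0; the number of blocks of size ≥ j is rank(N^{j−1}) − rank(N^j), giving [2, 1, 1]. So we have 1 block(s) of size 3, 1 block(s) of size 1 → block sizes [3, 1]

Assembling the blocks gives a Jordan form
J =
  [0, 1, 0, 0]
  [0, 0, 1, 0]
  [0, 0, 0, 0]
  [0, 0, 0, 0]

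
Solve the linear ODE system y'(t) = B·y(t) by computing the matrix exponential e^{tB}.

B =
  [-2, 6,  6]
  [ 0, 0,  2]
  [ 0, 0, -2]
e^{tB} =
  [exp(-2*t), 3 - 3*exp(-2*t), 3 - 3*exp(-2*t)]
  [0, 1, 1 - exp(-2*t)]
  [0, 0, exp(-2*t)]

Strategy: write B = P · J · P⁻¹ where J is a Jordan canonical form, so e^{tB} = P · e^{tJ} · P⁻¹, and e^{tJ} can be computed block-by-block.

B has Jordan form
J =
  [-2,  0, 0]
  [ 0, -2, 0]
  [ 0,  0, 0]
(up to reordering of blocks).

Per-block formulas:
  For a 1×1 block at λ = -2: exp(t · [-2]) = [e^(-2t)].
  For a 1×1 block at λ = 0: exp(t · [0]) = [e^(0t)].

After assembling e^{tJ} and conjugating by P, we get:

e^{tB} =
  [exp(-2*t), 3 - 3*exp(-2*t), 3 - 3*exp(-2*t)]
  [0, 1, 1 - exp(-2*t)]
  [0, 0, exp(-2*t)]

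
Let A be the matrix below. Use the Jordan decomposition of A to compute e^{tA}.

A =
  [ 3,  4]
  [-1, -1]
e^{tA} =
  [2*t*exp(t) + exp(t), 4*t*exp(t)]
  [-t*exp(t), -2*t*exp(t) + exp(t)]

Strategy: write A = P · J · P⁻¹ where J is a Jordan canonical form, so e^{tA} = P · e^{tJ} · P⁻¹, and e^{tJ} can be computed block-by-block.

A has Jordan form
J =
  [1, 1]
  [0, 1]
(up to reordering of blocks).

Per-block formulas:
  For a 2×2 Jordan block J_2(1): exp(t · J_2(1)) = e^(1t)·(I + t·N), where N is the 2×2 nilpotent shift.

After assembling e^{tJ} and conjugating by P, we get:

e^{tA} =
  [2*t*exp(t) + exp(t), 4*t*exp(t)]
  [-t*exp(t), -2*t*exp(t) + exp(t)]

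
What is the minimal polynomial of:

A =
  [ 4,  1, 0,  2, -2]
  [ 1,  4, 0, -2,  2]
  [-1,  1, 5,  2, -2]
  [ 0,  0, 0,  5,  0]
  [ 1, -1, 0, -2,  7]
x^2 - 10*x + 25

The characteristic polynomial is χ_A(x) = (x - 5)^5, so the eigenvalues are known. The minimal polynomial is
  m_A(x) = Π_λ (x − λ)^{k_λ}
where k_λ is the size of the *largest* Jordan block for λ (equivalently, the smallest k with (A − λI)^k v = 0 for every generalised eigenvector v of λ).

  λ = 5: largest Jordan block has size 2, contributing (x − 5)^2

So m_A(x) = (x - 5)^2 = x^2 - 10*x + 25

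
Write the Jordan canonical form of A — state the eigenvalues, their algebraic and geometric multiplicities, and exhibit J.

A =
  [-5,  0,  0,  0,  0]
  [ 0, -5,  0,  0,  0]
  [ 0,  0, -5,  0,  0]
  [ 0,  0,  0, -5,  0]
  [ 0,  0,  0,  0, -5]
J_1(-5) ⊕ J_1(-5) ⊕ J_1(-5) ⊕ J_1(-5) ⊕ J_1(-5)

The characteristic polynomial is
  det(x·I − A) = x^5 + 25*x^4 + 250*x^3 + 1250*x^2 + 3125*x + 3125 = (x + 5)^5

Eigenvalues and multiplicities (the geometric multiplicity of λ is n − rank(A − λI), which equals the number of Jordan blocks for λ):
  λ = -5: algebraic multiplicity = 5, geometric multiplicity = 5

Determining the block sizes for each eigenvalue:
  λ = -5: gm = am = 5, so every block has size 1 → block sizes [1, 1, 1, 1, 1]

Assembling the blocks gives a Jordan form
J =
  [-5,  0,  0,  0,  0]
  [ 0, -5,  0,  0,  0]
  [ 0,  0, -5,  0,  0]
  [ 0,  0,  0, -5,  0]
  [ 0,  0,  0,  0, -5]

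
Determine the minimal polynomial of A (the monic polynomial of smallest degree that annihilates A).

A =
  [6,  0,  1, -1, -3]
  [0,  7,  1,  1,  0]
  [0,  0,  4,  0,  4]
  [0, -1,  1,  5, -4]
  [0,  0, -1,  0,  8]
x^3 - 18*x^2 + 108*x - 216

The characteristic polynomial is χ_A(x) = (x - 6)^5, so the eigenvalues are known. The minimal polynomial is
  m_A(x) = Π_λ (x − λ)^{k_λ}
where k_λ is the size of the *largest* Jordan block for λ (equivalently, the smallest k with (A − λI)^k v = 0 for every generalised eigenvector v of λ).

  λ = 6: largest Jordan block has size 3, contributing (x − 6)^3

So m_A(x) = (x - 6)^3 = x^3 - 18*x^2 + 108*x - 216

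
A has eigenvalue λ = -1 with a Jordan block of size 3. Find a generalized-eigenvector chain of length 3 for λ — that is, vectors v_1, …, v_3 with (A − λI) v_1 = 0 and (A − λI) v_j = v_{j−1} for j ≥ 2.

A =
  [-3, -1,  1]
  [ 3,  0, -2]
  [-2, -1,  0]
A Jordan chain for λ = -1 of length 3:
v_1 = (-1, 1, -1)ᵀ
v_2 = (-2, 3, -2)ᵀ
v_3 = (1, 0, 0)ᵀ

Let N = A − (-1)·I. We want v_3 with N^3 v_3 = 0 but N^2 v_3 ≠ 0; then v_{j-1} := N · v_j for j = 3, …, 2.

Pick v_3 = (1, 0, 0)ᵀ.
Then v_2 = N · v_3 = (-2, 3, -2)ᵀ.
Then v_1 = N · v_2 = (-1, 1, -1)ᵀ.

Sanity check: (A − (-1)·I) v_1 = (0, 0, 0)ᵀ = 0. ✓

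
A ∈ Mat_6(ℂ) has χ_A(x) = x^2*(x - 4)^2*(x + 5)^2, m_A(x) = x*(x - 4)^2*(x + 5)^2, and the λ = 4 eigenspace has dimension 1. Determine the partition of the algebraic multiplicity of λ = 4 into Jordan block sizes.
Block sizes for λ = 4: [2]

Step 1 — from the characteristic polynomial, algebraic multiplicity of λ = 4 is 2. From dim ker(A − (4)·I) = 1, there are exactly 1 Jordan blocks for λ = 4.
Step 2 — from the minimal polynomial, the factor (x − 4)^2 tells us the largest block for λ = 4 has size 2.
Step 3 — with total size 2, 1 blocks, and largest block 2, the block sizes (in nonincreasing order) are [2].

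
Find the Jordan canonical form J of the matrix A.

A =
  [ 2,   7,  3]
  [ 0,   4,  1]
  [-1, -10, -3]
J_3(1)

The characteristic polynomial is
  det(x·I − A) = x^3 - 3*x^2 + 3*x - 1 = (x - 1)^3

Eigenvalues and multiplicities (the geometric multiplicity of λ is n − rank(A − λI), which equals the number of Jordan blocks for λ):
  λ = 1: algebraic multiplicity = 3, geometric multiplicity = 1

Determining the block sizes for each eigenvalue:
  λ = 1: one block (gm = 1), so the single block has size am = 3 → block sizes [3]

Assembling the blocks gives a Jordan form
J =
  [1, 1, 0]
  [0, 1, 1]
  [0, 0, 1]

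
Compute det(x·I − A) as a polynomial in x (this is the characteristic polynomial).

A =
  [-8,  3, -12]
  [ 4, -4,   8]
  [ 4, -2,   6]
x^3 + 6*x^2 + 12*x + 8

Expanding det(x·I − A) (e.g. by cofactor expansion or by noting that A is similar to its Jordan form J, which has the same characteristic polynomial as A) gives
  χ_A(x) = x^3 + 6*x^2 + 12*x + 8
which factors as (x + 2)^3. The eigenvalues (with algebraic multiplicities) are λ = -2 with multiplicity 3.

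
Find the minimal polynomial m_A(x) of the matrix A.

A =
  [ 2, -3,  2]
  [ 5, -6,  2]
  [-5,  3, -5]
x^2 + 6*x + 9

The characteristic polynomial is χ_A(x) = (x + 3)^3, so the eigenvalues are known. The minimal polynomial is
  m_A(x) = Π_λ (x − λ)^{k_λ}
where k_λ is the size of the *largest* Jordan block for λ (equivalently, the smallest k with (A − λI)^k v = 0 for every generalised eigenvector v of λ).

  λ = -3: largest Jordan block has size 2, contributing (x + 3)^2

So m_A(x) = (x + 3)^2 = x^2 + 6*x + 9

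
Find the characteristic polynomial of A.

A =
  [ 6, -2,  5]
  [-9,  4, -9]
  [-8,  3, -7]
x^3 - 3*x^2 + 3*x - 1

Expanding det(x·I − A) (e.g. by cofactor expansion or by noting that A is similar to its Jordan form J, which has the same characteristic polynomial as A) gives
  χ_A(x) = x^3 - 3*x^2 + 3*x - 1
which factors as (x - 1)^3. The eigenvalues (with algebraic multiplicities) are λ = 1 with multiplicity 3.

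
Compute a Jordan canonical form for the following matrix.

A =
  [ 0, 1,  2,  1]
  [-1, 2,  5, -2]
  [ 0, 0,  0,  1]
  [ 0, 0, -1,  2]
J_2(1) ⊕ J_2(1)

The characteristic polynomial is
  det(x·I − A) = x^4 - 4*x^3 + 6*x^2 - 4*x + 1 = (x - 1)^4

Eigenvalues and multiplicities (the geometric multiplicity of λ is n − rank(A − λI), which equals the number of Jordan blocks for λ):
  λ = 1: algebraic multiplicity = 4, geometric multiplicity = 2

Determining the block sizes for each eigenvalue:
  λ = 1: with am = 4 and gm = 2, the partition is not yet determined (e.g. several partitions of 4 into 2 parts exist). Let N = A − (1)·I. Computing rank(N^1) = 2, rank(N^2) = 0; the number of blocks of size ≥ j is rank(N^{j−1}) − rank(N^j), giving [2, 2]. So we have 2 block(s) of size 2 → block sizes [2, 2]

Assembling the blocks gives a Jordan form
J =
  [1, 1, 0, 0]
  [0, 1, 0, 0]
  [0, 0, 1, 1]
  [0, 0, 0, 1]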